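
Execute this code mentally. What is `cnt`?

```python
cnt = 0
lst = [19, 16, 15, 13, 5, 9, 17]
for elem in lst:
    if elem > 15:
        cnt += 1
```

Let's trace through this code step by step.

Initialize: cnt = 0
Initialize: lst = [19, 16, 15, 13, 5, 9, 17]
Entering loop: for elem in lst:

After execution: cnt = 3
3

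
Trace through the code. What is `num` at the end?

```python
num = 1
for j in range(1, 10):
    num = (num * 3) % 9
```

Let's trace through this code step by step.

Initialize: num = 1
Entering loop: for j in range(1, 10):

After execution: num = 0
0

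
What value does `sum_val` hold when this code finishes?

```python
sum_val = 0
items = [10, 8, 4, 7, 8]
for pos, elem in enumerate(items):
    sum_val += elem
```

Let's trace through this code step by step.

Initialize: sum_val = 0
Initialize: items = [10, 8, 4, 7, 8]
Entering loop: for pos, elem in enumerate(items):

After execution: sum_val = 37
37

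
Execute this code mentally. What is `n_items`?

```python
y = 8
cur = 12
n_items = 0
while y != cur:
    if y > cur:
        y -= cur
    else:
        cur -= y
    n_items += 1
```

Let's trace through this code step by step.

Initialize: y = 8
Initialize: cur = 12
Initialize: n_items = 0
Entering loop: while y != cur:

After execution: n_items = 2
2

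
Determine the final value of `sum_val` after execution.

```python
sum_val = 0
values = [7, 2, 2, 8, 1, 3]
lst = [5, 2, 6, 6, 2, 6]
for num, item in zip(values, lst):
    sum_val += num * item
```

Let's trace through this code step by step.

Initialize: sum_val = 0
Initialize: values = [7, 2, 2, 8, 1, 3]
Initialize: lst = [5, 2, 6, 6, 2, 6]
Entering loop: for num, item in zip(values, lst):

After execution: sum_val = 119
119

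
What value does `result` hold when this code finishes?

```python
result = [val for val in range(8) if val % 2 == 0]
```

Let's trace through this code step by step.

Initialize: result = [val for val in range(8) if val % 2 == 0]

After execution: result = [0, 2, 4, 6]
[0, 2, 4, 6]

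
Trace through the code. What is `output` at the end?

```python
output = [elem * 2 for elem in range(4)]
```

Let's trace through this code step by step.

Initialize: output = [elem * 2 for elem in range(4)]

After execution: output = [0, 2, 4, 6]
[0, 2, 4, 6]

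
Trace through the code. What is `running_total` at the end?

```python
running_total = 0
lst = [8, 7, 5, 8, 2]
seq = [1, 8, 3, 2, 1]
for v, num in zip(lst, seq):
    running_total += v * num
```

Let's trace through this code step by step.

Initialize: running_total = 0
Initialize: lst = [8, 7, 5, 8, 2]
Initialize: seq = [1, 8, 3, 2, 1]
Entering loop: for v, num in zip(lst, seq):

After execution: running_total = 97
97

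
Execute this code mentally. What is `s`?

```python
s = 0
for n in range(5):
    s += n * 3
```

Let's trace through this code step by step.

Initialize: s = 0
Entering loop: for n in range(5):

After execution: s = 30
30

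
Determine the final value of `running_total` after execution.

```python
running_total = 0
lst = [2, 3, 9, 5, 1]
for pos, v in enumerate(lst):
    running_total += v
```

Let's trace through this code step by step.

Initialize: running_total = 0
Initialize: lst = [2, 3, 9, 5, 1]
Entering loop: for pos, v in enumerate(lst):

After execution: running_total = 20
20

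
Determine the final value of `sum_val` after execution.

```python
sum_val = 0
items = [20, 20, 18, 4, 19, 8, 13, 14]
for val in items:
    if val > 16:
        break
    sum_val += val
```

Let's trace through this code step by step.

Initialize: sum_val = 0
Initialize: items = [20, 20, 18, 4, 19, 8, 13, 14]
Entering loop: for val in items:

After execution: sum_val = 0
0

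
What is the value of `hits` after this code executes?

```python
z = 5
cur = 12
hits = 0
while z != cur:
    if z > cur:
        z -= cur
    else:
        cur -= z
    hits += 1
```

Let's trace through this code step by step.

Initialize: z = 5
Initialize: cur = 12
Initialize: hits = 0
Entering loop: while z != cur:

After execution: hits = 5
5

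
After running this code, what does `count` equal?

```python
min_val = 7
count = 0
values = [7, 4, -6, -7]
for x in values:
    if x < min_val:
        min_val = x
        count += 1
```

Let's trace through this code step by step.

Initialize: min_val = 7
Initialize: count = 0
Initialize: values = [7, 4, -6, -7]
Entering loop: for x in values:

After execution: count = 3
3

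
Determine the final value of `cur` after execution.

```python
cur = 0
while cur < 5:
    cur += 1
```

Let's trace through this code step by step.

Initialize: cur = 0
Entering loop: while cur < 5:

After execution: cur = 5
5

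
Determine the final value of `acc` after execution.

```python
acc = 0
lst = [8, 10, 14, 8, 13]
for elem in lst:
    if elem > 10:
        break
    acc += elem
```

Let's trace through this code step by step.

Initialize: acc = 0
Initialize: lst = [8, 10, 14, 8, 13]
Entering loop: for elem in lst:

After execution: acc = 18
18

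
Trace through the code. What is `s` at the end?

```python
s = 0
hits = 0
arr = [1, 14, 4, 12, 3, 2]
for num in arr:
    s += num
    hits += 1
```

Let's trace through this code step by step.

Initialize: s = 0
Initialize: hits = 0
Initialize: arr = [1, 14, 4, 12, 3, 2]
Entering loop: for num in arr:

After execution: s = 36
36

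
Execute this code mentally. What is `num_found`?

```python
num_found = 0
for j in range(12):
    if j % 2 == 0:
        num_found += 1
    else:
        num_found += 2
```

Let's trace through this code step by step.

Initialize: num_found = 0
Entering loop: for j in range(12):

After execution: num_found = 18
18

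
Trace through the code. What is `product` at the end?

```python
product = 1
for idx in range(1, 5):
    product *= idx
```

Let's trace through this code step by step.

Initialize: product = 1
Entering loop: for idx in range(1, 5):

After execution: product = 24
24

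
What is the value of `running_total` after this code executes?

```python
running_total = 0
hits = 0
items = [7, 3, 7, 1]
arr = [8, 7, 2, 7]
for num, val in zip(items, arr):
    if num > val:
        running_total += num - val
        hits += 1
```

Let's trace through this code step by step.

Initialize: running_total = 0
Initialize: hits = 0
Initialize: items = [7, 3, 7, 1]
Initialize: arr = [8, 7, 2, 7]
Entering loop: for num, val in zip(items, arr):

After execution: running_total = 5
5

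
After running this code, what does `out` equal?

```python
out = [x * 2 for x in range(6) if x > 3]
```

Let's trace through this code step by step.

Initialize: out = [x * 2 for x in range(6) if x > 3]

After execution: out = [8, 10]
[8, 10]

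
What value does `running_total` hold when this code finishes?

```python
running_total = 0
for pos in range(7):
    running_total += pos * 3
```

Let's trace through this code step by step.

Initialize: running_total = 0
Entering loop: for pos in range(7):

After execution: running_total = 63
63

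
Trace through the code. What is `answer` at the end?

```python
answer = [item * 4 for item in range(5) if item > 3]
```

Let's trace through this code step by step.

Initialize: answer = [item * 4 for item in range(5) if item > 3]

After execution: answer = [16]
[16]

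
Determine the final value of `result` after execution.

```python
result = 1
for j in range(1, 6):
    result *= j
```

Let's trace through this code step by step.

Initialize: result = 1
Entering loop: for j in range(1, 6):

After execution: result = 120
120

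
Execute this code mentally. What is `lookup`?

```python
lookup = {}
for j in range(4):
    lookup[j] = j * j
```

Let's trace through this code step by step.

Initialize: lookup = {}
Entering loop: for j in range(4):

After execution: lookup = {0: 0, 1: 1, 2: 4, 3: 9}
{0: 0, 1: 1, 2: 4, 3: 9}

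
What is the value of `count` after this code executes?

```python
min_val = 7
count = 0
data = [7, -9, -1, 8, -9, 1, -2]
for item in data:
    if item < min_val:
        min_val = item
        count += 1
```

Let's trace through this code step by step.

Initialize: min_val = 7
Initialize: count = 0
Initialize: data = [7, -9, -1, 8, -9, 1, -2]
Entering loop: for item in data:

After execution: count = 1
1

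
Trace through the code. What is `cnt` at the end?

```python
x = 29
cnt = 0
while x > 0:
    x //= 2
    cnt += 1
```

Let's trace through this code step by step.

Initialize: x = 29
Initialize: cnt = 0
Entering loop: while x > 0:

After execution: cnt = 5
5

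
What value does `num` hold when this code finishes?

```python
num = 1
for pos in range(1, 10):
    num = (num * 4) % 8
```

Let's trace through this code step by step.

Initialize: num = 1
Entering loop: for pos in range(1, 10):

After execution: num = 0
0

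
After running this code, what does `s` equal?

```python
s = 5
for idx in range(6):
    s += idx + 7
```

Let's trace through this code step by step.

Initialize: s = 5
Entering loop: for idx in range(6):

After execution: s = 62
62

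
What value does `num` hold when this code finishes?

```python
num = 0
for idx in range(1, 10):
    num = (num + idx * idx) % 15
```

Let's trace through this code step by step.

Initialize: num = 0
Entering loop: for idx in range(1, 10):

After execution: num = 0
0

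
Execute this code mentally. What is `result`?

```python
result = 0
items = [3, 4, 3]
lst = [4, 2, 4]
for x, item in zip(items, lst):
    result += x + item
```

Let's trace through this code step by step.

Initialize: result = 0
Initialize: items = [3, 4, 3]
Initialize: lst = [4, 2, 4]
Entering loop: for x, item in zip(items, lst):

After execution: result = 20
20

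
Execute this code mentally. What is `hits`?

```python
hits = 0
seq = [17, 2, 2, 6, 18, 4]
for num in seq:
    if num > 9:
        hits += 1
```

Let's trace through this code step by step.

Initialize: hits = 0
Initialize: seq = [17, 2, 2, 6, 18, 4]
Entering loop: for num in seq:

After execution: hits = 2
2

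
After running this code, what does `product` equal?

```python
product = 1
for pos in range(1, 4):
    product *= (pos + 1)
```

Let's trace through this code step by step.

Initialize: product = 1
Entering loop: for pos in range(1, 4):

After execution: product = 24
24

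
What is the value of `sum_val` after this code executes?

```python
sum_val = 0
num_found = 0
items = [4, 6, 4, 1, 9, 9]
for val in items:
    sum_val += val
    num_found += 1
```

Let's trace through this code step by step.

Initialize: sum_val = 0
Initialize: num_found = 0
Initialize: items = [4, 6, 4, 1, 9, 9]
Entering loop: for val in items:

After execution: sum_val = 33
33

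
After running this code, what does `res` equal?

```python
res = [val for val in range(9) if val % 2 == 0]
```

Let's trace through this code step by step.

Initialize: res = [val for val in range(9) if val % 2 == 0]

After execution: res = [0, 2, 4, 6, 8]
[0, 2, 4, 6, 8]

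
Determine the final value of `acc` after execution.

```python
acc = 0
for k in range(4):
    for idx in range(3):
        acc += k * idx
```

Let's trace through this code step by step.

Initialize: acc = 0
Entering loop: for k in range(4):

After execution: acc = 18
18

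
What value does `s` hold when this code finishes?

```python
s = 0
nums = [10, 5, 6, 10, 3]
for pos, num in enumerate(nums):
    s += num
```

Let's trace through this code step by step.

Initialize: s = 0
Initialize: nums = [10, 5, 6, 10, 3]
Entering loop: for pos, num in enumerate(nums):

After execution: s = 34
34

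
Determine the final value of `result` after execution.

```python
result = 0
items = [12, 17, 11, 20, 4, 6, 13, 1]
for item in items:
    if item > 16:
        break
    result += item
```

Let's trace through this code step by step.

Initialize: result = 0
Initialize: items = [12, 17, 11, 20, 4, 6, 13, 1]
Entering loop: for item in items:

After execution: result = 12
12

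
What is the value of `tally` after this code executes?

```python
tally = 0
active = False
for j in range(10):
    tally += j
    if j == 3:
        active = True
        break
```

Let's trace through this code step by step.

Initialize: tally = 0
Initialize: active = False
Entering loop: for j in range(10):

After execution: tally = 6
6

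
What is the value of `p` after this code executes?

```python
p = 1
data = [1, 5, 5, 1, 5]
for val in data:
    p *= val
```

Let's trace through this code step by step.

Initialize: p = 1
Initialize: data = [1, 5, 5, 1, 5]
Entering loop: for val in data:

After execution: p = 125
125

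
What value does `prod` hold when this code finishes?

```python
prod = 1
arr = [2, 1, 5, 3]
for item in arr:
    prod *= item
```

Let's trace through this code step by step.

Initialize: prod = 1
Initialize: arr = [2, 1, 5, 3]
Entering loop: for item in arr:

After execution: prod = 30
30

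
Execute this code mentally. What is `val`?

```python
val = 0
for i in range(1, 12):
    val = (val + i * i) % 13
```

Let's trace through this code step by step.

Initialize: val = 0
Entering loop: for i in range(1, 12):

After execution: val = 12
12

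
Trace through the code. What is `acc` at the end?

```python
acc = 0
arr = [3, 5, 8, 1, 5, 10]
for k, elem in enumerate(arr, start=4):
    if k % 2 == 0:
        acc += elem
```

Let's trace through this code step by step.

Initialize: acc = 0
Initialize: arr = [3, 5, 8, 1, 5, 10]
Entering loop: for k, elem in enumerate(arr, start=4):

After execution: acc = 16
16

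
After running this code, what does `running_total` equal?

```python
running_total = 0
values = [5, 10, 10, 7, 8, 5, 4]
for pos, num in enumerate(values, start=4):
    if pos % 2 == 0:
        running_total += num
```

Let's trace through this code step by step.

Initialize: running_total = 0
Initialize: values = [5, 10, 10, 7, 8, 5, 4]
Entering loop: for pos, num in enumerate(values, start=4):

After execution: running_total = 27
27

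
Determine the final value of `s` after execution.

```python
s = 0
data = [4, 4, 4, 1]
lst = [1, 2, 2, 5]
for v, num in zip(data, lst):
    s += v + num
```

Let's trace through this code step by step.

Initialize: s = 0
Initialize: data = [4, 4, 4, 1]
Initialize: lst = [1, 2, 2, 5]
Entering loop: for v, num in zip(data, lst):

After execution: s = 23
23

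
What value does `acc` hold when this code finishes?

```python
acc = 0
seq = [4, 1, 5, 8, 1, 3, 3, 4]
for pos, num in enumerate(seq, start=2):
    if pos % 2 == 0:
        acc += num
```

Let's trace through this code step by step.

Initialize: acc = 0
Initialize: seq = [4, 1, 5, 8, 1, 3, 3, 4]
Entering loop: for pos, num in enumerate(seq, start=2):

After execution: acc = 13
13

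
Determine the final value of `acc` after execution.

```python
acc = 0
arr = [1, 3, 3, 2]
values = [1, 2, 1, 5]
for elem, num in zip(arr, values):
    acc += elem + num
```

Let's trace through this code step by step.

Initialize: acc = 0
Initialize: arr = [1, 3, 3, 2]
Initialize: values = [1, 2, 1, 5]
Entering loop: for elem, num in zip(arr, values):

After execution: acc = 18
18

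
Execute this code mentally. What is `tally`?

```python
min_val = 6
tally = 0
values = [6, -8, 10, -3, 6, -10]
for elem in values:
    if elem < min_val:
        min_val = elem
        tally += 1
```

Let's trace through this code step by step.

Initialize: min_val = 6
Initialize: tally = 0
Initialize: values = [6, -8, 10, -3, 6, -10]
Entering loop: for elem in values:

After execution: tally = 2
2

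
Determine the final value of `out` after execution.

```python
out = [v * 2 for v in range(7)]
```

Let's trace through this code step by step.

Initialize: out = [v * 2 for v in range(7)]

After execution: out = [0, 2, 4, 6, 8, 10, 12]
[0, 2, 4, 6, 8, 10, 12]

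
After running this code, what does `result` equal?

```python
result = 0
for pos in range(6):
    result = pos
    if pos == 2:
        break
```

Let's trace through this code step by step.

Initialize: result = 0
Entering loop: for pos in range(6):

After execution: result = 2
2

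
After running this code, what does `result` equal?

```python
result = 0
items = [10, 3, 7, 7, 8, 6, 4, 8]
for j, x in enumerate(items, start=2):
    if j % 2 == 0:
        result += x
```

Let's trace through this code step by step.

Initialize: result = 0
Initialize: items = [10, 3, 7, 7, 8, 6, 4, 8]
Entering loop: for j, x in enumerate(items, start=2):

After execution: result = 29
29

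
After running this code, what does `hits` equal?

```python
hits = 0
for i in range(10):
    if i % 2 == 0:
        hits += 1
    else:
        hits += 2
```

Let's trace through this code step by step.

Initialize: hits = 0
Entering loop: for i in range(10):

After execution: hits = 15
15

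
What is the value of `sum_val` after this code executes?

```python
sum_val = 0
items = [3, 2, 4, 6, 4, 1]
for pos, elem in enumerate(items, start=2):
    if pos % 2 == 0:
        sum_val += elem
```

Let's trace through this code step by step.

Initialize: sum_val = 0
Initialize: items = [3, 2, 4, 6, 4, 1]
Entering loop: for pos, elem in enumerate(items, start=2):

After execution: sum_val = 11
11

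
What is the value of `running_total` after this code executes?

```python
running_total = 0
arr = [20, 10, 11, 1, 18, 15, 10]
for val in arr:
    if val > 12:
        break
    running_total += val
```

Let's trace through this code step by step.

Initialize: running_total = 0
Initialize: arr = [20, 10, 11, 1, 18, 15, 10]
Entering loop: for val in arr:

After execution: running_total = 0
0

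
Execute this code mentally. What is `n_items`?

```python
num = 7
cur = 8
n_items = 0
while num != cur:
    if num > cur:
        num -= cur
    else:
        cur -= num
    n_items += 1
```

Let's trace through this code step by step.

Initialize: num = 7
Initialize: cur = 8
Initialize: n_items = 0
Entering loop: while num != cur:

After execution: n_items = 7
7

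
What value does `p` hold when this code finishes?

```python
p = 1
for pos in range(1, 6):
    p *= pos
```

Let's trace through this code step by step.

Initialize: p = 1
Entering loop: for pos in range(1, 6):

After execution: p = 120
120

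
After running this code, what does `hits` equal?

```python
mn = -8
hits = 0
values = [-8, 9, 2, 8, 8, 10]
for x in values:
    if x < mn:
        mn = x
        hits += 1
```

Let's trace through this code step by step.

Initialize: mn = -8
Initialize: hits = 0
Initialize: values = [-8, 9, 2, 8, 8, 10]
Entering loop: for x in values:

After execution: hits = 0
0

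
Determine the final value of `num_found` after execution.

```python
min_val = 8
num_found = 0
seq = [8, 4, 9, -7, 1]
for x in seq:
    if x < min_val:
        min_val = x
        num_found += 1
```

Let's trace through this code step by step.

Initialize: min_val = 8
Initialize: num_found = 0
Initialize: seq = [8, 4, 9, -7, 1]
Entering loop: for x in seq:

After execution: num_found = 2
2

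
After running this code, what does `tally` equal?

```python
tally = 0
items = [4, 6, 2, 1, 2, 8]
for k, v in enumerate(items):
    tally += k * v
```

Let's trace through this code step by step.

Initialize: tally = 0
Initialize: items = [4, 6, 2, 1, 2, 8]
Entering loop: for k, v in enumerate(items):

After execution: tally = 61
61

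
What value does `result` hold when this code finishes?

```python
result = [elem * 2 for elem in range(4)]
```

Let's trace through this code step by step.

Initialize: result = [elem * 2 for elem in range(4)]

After execution: result = [0, 2, 4, 6]
[0, 2, 4, 6]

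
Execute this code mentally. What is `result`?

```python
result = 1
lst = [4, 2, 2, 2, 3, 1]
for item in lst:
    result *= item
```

Let's trace through this code step by step.

Initialize: result = 1
Initialize: lst = [4, 2, 2, 2, 3, 1]
Entering loop: for item in lst:

After execution: result = 96
96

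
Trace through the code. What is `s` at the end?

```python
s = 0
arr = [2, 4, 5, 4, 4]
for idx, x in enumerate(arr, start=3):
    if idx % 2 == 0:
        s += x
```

Let's trace through this code step by step.

Initialize: s = 0
Initialize: arr = [2, 4, 5, 4, 4]
Entering loop: for idx, x in enumerate(arr, start=3):

After execution: s = 8
8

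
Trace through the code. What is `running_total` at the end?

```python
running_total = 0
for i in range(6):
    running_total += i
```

Let's trace through this code step by step.

Initialize: running_total = 0
Entering loop: for i in range(6):

After execution: running_total = 15
15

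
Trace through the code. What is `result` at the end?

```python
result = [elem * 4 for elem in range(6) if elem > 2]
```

Let's trace through this code step by step.

Initialize: result = [elem * 4 for elem in range(6) if elem > 2]

After execution: result = [12, 16, 20]
[12, 16, 20]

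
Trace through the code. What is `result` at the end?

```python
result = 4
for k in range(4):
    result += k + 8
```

Let's trace through this code step by step.

Initialize: result = 4
Entering loop: for k in range(4):

After execution: result = 42
42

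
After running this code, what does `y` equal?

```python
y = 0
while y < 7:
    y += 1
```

Let's trace through this code step by step.

Initialize: y = 0
Entering loop: while y < 7:

After execution: y = 7
7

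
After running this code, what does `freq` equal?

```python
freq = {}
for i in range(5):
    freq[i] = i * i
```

Let's trace through this code step by step.

Initialize: freq = {}
Entering loop: for i in range(5):

After execution: freq = {0: 0, 1: 1, 2: 4, 3: 9, 4: 16}
{0: 0, 1: 1, 2: 4, 3: 9, 4: 16}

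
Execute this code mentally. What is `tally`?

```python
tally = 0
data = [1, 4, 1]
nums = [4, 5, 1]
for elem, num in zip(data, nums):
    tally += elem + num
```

Let's trace through this code step by step.

Initialize: tally = 0
Initialize: data = [1, 4, 1]
Initialize: nums = [4, 5, 1]
Entering loop: for elem, num in zip(data, nums):

After execution: tally = 16
16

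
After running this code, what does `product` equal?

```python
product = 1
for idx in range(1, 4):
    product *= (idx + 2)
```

Let's trace through this code step by step.

Initialize: product = 1
Entering loop: for idx in range(1, 4):

After execution: product = 60
60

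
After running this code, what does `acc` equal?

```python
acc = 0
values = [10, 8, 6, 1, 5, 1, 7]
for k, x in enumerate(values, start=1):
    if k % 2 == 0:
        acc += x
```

Let's trace through this code step by step.

Initialize: acc = 0
Initialize: values = [10, 8, 6, 1, 5, 1, 7]
Entering loop: for k, x in enumerate(values, start=1):

After execution: acc = 10
10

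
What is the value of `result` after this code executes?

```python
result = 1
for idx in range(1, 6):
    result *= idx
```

Let's trace through this code step by step.

Initialize: result = 1
Entering loop: for idx in range(1, 6):

After execution: result = 120
120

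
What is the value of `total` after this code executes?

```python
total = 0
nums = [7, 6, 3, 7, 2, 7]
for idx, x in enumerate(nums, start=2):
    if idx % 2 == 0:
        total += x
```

Let's trace through this code step by step.

Initialize: total = 0
Initialize: nums = [7, 6, 3, 7, 2, 7]
Entering loop: for idx, x in enumerate(nums, start=2):

After execution: total = 12
12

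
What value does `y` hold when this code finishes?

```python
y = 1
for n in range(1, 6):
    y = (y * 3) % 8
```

Let's trace through this code step by step.

Initialize: y = 1
Entering loop: for n in range(1, 6):

After execution: y = 3
3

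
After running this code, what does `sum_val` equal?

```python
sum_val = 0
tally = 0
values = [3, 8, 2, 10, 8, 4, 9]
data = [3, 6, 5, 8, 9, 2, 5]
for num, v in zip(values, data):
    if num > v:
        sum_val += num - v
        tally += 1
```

Let's trace through this code step by step.

Initialize: sum_val = 0
Initialize: tally = 0
Initialize: values = [3, 8, 2, 10, 8, 4, 9]
Initialize: data = [3, 6, 5, 8, 9, 2, 5]
Entering loop: for num, v in zip(values, data):

After execution: sum_val = 10
10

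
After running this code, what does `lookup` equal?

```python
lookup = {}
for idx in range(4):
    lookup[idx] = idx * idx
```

Let's trace through this code step by step.

Initialize: lookup = {}
Entering loop: for idx in range(4):

After execution: lookup = {0: 0, 1: 1, 2: 4, 3: 9}
{0: 0, 1: 1, 2: 4, 3: 9}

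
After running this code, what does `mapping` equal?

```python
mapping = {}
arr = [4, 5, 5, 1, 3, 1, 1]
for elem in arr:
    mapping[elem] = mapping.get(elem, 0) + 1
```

Let's trace through this code step by step.

Initialize: mapping = {}
Initialize: arr = [4, 5, 5, 1, 3, 1, 1]
Entering loop: for elem in arr:

After execution: mapping = {4: 1, 5: 2, 1: 3, 3: 1}
{4: 1, 5: 2, 1: 3, 3: 1}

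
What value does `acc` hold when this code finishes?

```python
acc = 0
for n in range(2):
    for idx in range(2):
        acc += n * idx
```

Let's trace through this code step by step.

Initialize: acc = 0
Entering loop: for n in range(2):

After execution: acc = 1
1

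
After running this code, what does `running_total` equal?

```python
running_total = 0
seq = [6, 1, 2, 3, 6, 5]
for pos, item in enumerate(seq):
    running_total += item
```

Let's trace through this code step by step.

Initialize: running_total = 0
Initialize: seq = [6, 1, 2, 3, 6, 5]
Entering loop: for pos, item in enumerate(seq):

After execution: running_total = 23
23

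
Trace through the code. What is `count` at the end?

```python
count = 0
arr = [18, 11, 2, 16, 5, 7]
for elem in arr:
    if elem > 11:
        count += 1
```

Let's trace through this code step by step.

Initialize: count = 0
Initialize: arr = [18, 11, 2, 16, 5, 7]
Entering loop: for elem in arr:

After execution: count = 2
2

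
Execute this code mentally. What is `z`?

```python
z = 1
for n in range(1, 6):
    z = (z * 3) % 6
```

Let's trace through this code step by step.

Initialize: z = 1
Entering loop: for n in range(1, 6):

After execution: z = 3
3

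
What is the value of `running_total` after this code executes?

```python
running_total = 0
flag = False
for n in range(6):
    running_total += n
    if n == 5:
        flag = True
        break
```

Let's trace through this code step by step.

Initialize: running_total = 0
Initialize: flag = False
Entering loop: for n in range(6):

After execution: running_total = 15
15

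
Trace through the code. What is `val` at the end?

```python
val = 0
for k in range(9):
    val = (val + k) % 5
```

Let's trace through this code step by step.

Initialize: val = 0
Entering loop: for k in range(9):

After execution: val = 1
1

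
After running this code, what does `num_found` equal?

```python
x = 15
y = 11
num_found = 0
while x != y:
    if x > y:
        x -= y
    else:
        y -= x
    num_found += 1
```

Let's trace through this code step by step.

Initialize: x = 15
Initialize: y = 11
Initialize: num_found = 0
Entering loop: while x != y:

After execution: num_found = 6
6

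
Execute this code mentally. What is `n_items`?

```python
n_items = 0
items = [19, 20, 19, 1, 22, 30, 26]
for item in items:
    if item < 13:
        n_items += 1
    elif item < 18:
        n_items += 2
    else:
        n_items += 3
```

Let's trace through this code step by step.

Initialize: n_items = 0
Initialize: items = [19, 20, 19, 1, 22, 30, 26]
Entering loop: for item in items:

After execution: n_items = 19
19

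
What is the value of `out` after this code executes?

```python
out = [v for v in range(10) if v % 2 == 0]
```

Let's trace through this code step by step.

Initialize: out = [v for v in range(10) if v % 2 == 0]

After execution: out = [0, 2, 4, 6, 8]
[0, 2, 4, 6, 8]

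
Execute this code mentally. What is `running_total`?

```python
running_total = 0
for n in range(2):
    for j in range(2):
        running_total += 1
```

Let's trace through this code step by step.

Initialize: running_total = 0
Entering loop: for n in range(2):

After execution: running_total = 4
4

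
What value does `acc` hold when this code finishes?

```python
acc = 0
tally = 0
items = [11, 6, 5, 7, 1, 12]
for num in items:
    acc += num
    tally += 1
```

Let's trace through this code step by step.

Initialize: acc = 0
Initialize: tally = 0
Initialize: items = [11, 6, 5, 7, 1, 12]
Entering loop: for num in items:

After execution: acc = 42
42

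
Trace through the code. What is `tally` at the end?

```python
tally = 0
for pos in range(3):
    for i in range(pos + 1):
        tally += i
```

Let's trace through this code step by step.

Initialize: tally = 0
Entering loop: for pos in range(3):

After execution: tally = 4
4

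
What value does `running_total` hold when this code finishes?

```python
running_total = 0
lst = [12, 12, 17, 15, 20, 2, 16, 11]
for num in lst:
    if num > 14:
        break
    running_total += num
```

Let's trace through this code step by step.

Initialize: running_total = 0
Initialize: lst = [12, 12, 17, 15, 20, 2, 16, 11]
Entering loop: for num in lst:

After execution: running_total = 24
24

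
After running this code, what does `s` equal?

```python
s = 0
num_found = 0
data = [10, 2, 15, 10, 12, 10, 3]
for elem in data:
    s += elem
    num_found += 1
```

Let's trace through this code step by step.

Initialize: s = 0
Initialize: num_found = 0
Initialize: data = [10, 2, 15, 10, 12, 10, 3]
Entering loop: for elem in data:

After execution: s = 62
62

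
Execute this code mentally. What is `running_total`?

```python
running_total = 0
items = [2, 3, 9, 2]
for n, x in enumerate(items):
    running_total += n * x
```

Let's trace through this code step by step.

Initialize: running_total = 0
Initialize: items = [2, 3, 9, 2]
Entering loop: for n, x in enumerate(items):

After execution: running_total = 27
27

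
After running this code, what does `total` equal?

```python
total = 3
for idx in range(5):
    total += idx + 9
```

Let's trace through this code step by step.

Initialize: total = 3
Entering loop: for idx in range(5):

After execution: total = 58
58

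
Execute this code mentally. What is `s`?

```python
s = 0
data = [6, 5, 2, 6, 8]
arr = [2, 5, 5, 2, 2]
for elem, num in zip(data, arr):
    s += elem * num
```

Let's trace through this code step by step.

Initialize: s = 0
Initialize: data = [6, 5, 2, 6, 8]
Initialize: arr = [2, 5, 5, 2, 2]
Entering loop: for elem, num in zip(data, arr):

After execution: s = 75
75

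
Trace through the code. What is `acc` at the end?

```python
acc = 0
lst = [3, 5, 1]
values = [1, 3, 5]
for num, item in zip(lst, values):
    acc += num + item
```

Let's trace through this code step by step.

Initialize: acc = 0
Initialize: lst = [3, 5, 1]
Initialize: values = [1, 3, 5]
Entering loop: for num, item in zip(lst, values):

After execution: acc = 18
18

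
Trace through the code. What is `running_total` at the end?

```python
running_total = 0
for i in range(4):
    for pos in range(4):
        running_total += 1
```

Let's trace through this code step by step.

Initialize: running_total = 0
Entering loop: for i in range(4):

After execution: running_total = 16
16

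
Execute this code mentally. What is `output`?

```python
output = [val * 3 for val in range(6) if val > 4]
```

Let's trace through this code step by step.

Initialize: output = [val * 3 for val in range(6) if val > 4]

After execution: output = [15]
[15]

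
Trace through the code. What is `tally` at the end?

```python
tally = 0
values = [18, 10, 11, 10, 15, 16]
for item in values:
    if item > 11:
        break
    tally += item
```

Let's trace through this code step by step.

Initialize: tally = 0
Initialize: values = [18, 10, 11, 10, 15, 16]
Entering loop: for item in values:

After execution: tally = 0
0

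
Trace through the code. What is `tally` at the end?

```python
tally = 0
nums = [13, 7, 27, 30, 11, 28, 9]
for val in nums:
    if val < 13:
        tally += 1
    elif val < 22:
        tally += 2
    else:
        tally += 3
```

Let's trace through this code step by step.

Initialize: tally = 0
Initialize: nums = [13, 7, 27, 30, 11, 28, 9]
Entering loop: for val in nums:

After execution: tally = 14
14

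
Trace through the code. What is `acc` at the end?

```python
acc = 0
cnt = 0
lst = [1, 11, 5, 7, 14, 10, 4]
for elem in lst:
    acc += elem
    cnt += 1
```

Let's trace through this code step by step.

Initialize: acc = 0
Initialize: cnt = 0
Initialize: lst = [1, 11, 5, 7, 14, 10, 4]
Entering loop: for elem in lst:

After execution: acc = 52
52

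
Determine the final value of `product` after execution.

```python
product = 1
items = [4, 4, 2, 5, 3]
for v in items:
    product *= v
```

Let's trace through this code step by step.

Initialize: product = 1
Initialize: items = [4, 4, 2, 5, 3]
Entering loop: for v in items:

After execution: product = 480
480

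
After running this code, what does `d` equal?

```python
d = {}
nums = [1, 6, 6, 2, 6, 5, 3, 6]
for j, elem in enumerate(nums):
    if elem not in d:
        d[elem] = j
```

Let's trace through this code step by step.

Initialize: d = {}
Initialize: nums = [1, 6, 6, 2, 6, 5, 3, 6]
Entering loop: for j, elem in enumerate(nums):

After execution: d = {1: 0, 6: 1, 2: 3, 5: 5, 3: 6}
{1: 0, 6: 1, 2: 3, 5: 5, 3: 6}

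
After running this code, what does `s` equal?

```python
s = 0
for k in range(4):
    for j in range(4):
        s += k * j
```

Let's trace through this code step by step.

Initialize: s = 0
Entering loop: for k in range(4):

After execution: s = 36
36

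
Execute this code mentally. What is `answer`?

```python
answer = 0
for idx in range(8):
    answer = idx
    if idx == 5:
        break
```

Let's trace through this code step by step.

Initialize: answer = 0
Entering loop: for idx in range(8):

After execution: answer = 5
5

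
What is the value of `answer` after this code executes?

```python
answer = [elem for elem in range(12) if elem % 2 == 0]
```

Let's trace through this code step by step.

Initialize: answer = [elem for elem in range(12) if elem % 2 == 0]

After execution: answer = [0, 2, 4, 6, 8, 10]
[0, 2, 4, 6, 8, 10]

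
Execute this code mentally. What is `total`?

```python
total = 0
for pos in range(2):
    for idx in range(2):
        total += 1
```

Let's trace through this code step by step.

Initialize: total = 0
Entering loop: for pos in range(2):

After execution: total = 4
4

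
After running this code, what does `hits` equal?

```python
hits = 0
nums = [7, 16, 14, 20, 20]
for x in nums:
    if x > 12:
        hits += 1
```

Let's trace through this code step by step.

Initialize: hits = 0
Initialize: nums = [7, 16, 14, 20, 20]
Entering loop: for x in nums:

After execution: hits = 4
4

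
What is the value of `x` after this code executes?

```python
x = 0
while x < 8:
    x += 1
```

Let's trace through this code step by step.

Initialize: x = 0
Entering loop: while x < 8:

After execution: x = 8
8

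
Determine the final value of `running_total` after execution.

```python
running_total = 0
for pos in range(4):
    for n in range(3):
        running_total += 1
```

Let's trace through this code step by step.

Initialize: running_total = 0
Entering loop: for pos in range(4):

After execution: running_total = 12
12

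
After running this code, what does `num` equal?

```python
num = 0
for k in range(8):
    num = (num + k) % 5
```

Let's trace through this code step by step.

Initialize: num = 0
Entering loop: for k in range(8):

After execution: num = 3
3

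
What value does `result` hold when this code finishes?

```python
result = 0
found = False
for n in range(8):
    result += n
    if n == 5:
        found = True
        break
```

Let's trace through this code step by step.

Initialize: result = 0
Initialize: found = False
Entering loop: for n in range(8):

After execution: result = 15
15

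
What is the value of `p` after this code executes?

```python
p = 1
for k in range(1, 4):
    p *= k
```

Let's trace through this code step by step.

Initialize: p = 1
Entering loop: for k in range(1, 4):

After execution: p = 6
6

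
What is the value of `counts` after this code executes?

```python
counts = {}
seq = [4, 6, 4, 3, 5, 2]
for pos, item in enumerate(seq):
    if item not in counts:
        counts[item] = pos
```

Let's trace through this code step by step.

Initialize: counts = {}
Initialize: seq = [4, 6, 4, 3, 5, 2]
Entering loop: for pos, item in enumerate(seq):

After execution: counts = {4: 0, 6: 1, 3: 3, 5: 4, 2: 5}
{4: 0, 6: 1, 3: 3, 5: 4, 2: 5}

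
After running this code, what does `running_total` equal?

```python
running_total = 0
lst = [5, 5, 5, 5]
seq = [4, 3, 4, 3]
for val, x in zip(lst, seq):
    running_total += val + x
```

Let's trace through this code step by step.

Initialize: running_total = 0
Initialize: lst = [5, 5, 5, 5]
Initialize: seq = [4, 3, 4, 3]
Entering loop: for val, x in zip(lst, seq):

After execution: running_total = 34
34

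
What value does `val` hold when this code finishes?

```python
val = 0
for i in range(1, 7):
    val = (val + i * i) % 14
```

Let's trace through this code step by step.

Initialize: val = 0
Entering loop: for i in range(1, 7):

After execution: val = 7
7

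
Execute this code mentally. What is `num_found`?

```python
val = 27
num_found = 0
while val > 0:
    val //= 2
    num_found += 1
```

Let's trace through this code step by step.

Initialize: val = 27
Initialize: num_found = 0
Entering loop: while val > 0:

After execution: num_found = 5
5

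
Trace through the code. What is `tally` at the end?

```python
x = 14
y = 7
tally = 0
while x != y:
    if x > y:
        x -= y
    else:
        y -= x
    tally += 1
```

Let's trace through this code step by step.

Initialize: x = 14
Initialize: y = 7
Initialize: tally = 0
Entering loop: while x != y:

After execution: tally = 1
1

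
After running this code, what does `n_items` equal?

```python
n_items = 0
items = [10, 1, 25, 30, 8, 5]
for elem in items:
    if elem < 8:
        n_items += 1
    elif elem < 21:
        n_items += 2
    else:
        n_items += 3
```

Let's trace through this code step by step.

Initialize: n_items = 0
Initialize: items = [10, 1, 25, 30, 8, 5]
Entering loop: for elem in items:

After execution: n_items = 12
12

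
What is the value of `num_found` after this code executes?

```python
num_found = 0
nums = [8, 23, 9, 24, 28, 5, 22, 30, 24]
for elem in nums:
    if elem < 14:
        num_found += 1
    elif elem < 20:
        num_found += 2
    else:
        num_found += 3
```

Let's trace through this code step by step.

Initialize: num_found = 0
Initialize: nums = [8, 23, 9, 24, 28, 5, 22, 30, 24]
Entering loop: for elem in nums:

After execution: num_found = 21
21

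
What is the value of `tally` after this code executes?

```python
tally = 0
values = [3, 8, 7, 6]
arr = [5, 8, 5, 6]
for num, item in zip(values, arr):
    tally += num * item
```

Let's trace through this code step by step.

Initialize: tally = 0
Initialize: values = [3, 8, 7, 6]
Initialize: arr = [5, 8, 5, 6]
Entering loop: for num, item in zip(values, arr):

After execution: tally = 150
150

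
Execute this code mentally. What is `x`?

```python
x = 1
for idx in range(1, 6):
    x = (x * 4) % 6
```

Let's trace through this code step by step.

Initialize: x = 1
Entering loop: for idx in range(1, 6):

After execution: x = 4
4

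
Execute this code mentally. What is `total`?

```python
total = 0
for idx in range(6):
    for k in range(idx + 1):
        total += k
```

Let's trace through this code step by step.

Initialize: total = 0
Entering loop: for idx in range(6):

After execution: total = 35
35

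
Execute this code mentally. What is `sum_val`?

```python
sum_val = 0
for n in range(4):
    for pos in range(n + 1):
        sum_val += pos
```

Let's trace through this code step by step.

Initialize: sum_val = 0
Entering loop: for n in range(4):

After execution: sum_val = 10
10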